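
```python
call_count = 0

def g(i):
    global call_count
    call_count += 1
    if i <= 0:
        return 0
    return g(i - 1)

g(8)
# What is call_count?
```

Linear recursion stepping by 1: 9 calls from i=8 down to ≤0.

Answer: 9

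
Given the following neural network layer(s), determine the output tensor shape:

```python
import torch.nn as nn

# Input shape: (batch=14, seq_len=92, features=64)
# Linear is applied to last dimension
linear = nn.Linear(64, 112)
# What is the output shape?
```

Input: (14, 92, 64) -> Output: (14, 92, 112)

Answer: (14, 92, 112)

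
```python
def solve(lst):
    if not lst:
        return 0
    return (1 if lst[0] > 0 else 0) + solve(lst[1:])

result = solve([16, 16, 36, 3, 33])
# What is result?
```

Count of positive elements in [16, 16, 36, 3, 33] = 5

Answer: 5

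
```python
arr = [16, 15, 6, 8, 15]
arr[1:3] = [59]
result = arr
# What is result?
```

Trace:
`arr = [16, 15, 6, 8, 15]` → arr = [16, 15, 6, 8, 15]
`arr[1:3] = [59]` → arr = [16, 59, 8, 15]
`result = arr` → result = [16, 59, 8, 15]
So result = [16, 59, 8, 15]

Answer: [16, 59, 8, 15]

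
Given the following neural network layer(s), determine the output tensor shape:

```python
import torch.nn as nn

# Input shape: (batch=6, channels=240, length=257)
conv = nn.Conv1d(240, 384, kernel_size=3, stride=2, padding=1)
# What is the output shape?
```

Input: (6, 240, 257) -> Output: (6, 384, 129)

Answer: (6, 384, 129)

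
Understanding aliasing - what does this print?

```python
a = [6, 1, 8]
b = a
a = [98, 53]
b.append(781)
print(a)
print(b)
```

Key concept: rebinding vs mutation: a is rebound to a new list, b still points at the original.
Step by step:
`a = [6, 1, 8]` → a = [6, 1, 8]
`b = a` → b = [6, 1, 8] (same object as a)
`a = [98, 53]` → a = [98, 53]
`b.append(781)` → b = [6, 1, 8, 781]
`print(a)` → prints [98, 53]
`print(b)` → prints [6, 1, 8, 781]

Answer:
[98, 53]
[6, 1, 8, 781]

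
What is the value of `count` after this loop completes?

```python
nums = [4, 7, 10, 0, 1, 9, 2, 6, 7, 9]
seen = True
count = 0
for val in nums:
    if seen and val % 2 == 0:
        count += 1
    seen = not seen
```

Count even values at even positions
`count` takes the values: 0 → 1 → 2 → 3

Answer: 3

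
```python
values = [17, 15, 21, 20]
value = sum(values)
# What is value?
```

Trace:
`values = [17, 15, 21, 20]` → values = [17, 15, 21, 20]
`value = sum(values)` → value = 73
So value = 73

Answer: 73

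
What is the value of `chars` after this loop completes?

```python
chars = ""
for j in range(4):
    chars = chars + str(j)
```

Concatenate digits 0 to 3
`chars` takes the values: "" → "0" → "01" → "012" → "0123"

Answer: "0123"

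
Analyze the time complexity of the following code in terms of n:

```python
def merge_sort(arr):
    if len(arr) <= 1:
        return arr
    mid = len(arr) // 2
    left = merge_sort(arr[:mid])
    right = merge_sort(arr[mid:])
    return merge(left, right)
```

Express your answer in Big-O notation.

This is Merge sort. Time complexity: O(n log n).

Answer: O(n log n)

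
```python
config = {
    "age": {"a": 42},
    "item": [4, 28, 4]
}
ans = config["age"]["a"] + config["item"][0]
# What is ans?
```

Trace:
`config = { ...` → config = {'age': {'a': 42}, 'item': [4, 28, 4]}
`ans = config["age"]["a"] + config["item"][0]` → ans = 46
So ans = 46

Answer: 46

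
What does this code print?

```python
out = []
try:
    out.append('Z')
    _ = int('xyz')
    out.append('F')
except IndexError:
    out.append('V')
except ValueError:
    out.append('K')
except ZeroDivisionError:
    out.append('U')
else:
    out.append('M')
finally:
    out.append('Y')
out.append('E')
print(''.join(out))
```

Execution trace: 'Z' (try body) → 'K' (except ValueError) → 'Y' (finally) → 'E' (after the try/except). Output: ZKYE

Answer: ZKYE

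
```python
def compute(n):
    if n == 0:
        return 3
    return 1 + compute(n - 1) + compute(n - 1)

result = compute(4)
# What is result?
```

compute(n) = 1 + 2·compute(n-1), compute(0)=3. Closed form: (3+1)·2^4 - 1 = 63.

Answer: 63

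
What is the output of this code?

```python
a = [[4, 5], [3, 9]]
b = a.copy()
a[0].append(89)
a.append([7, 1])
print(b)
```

Key concept: shallow copy with nested lists.
Step by step:
`a = [[4, 5], [3, 9]]` → a = [[4, 5], [3, 9]]
`b = a.copy()` → b = [[4, 5], [3, 9]]
`a[0].append(89)` → a = [[4, 5, 89], [3, 9]]; b = [[4, 5, 89], [3, 9]]
`a.append([7, 1])` → a = [[4, 5, 89], [3, 9], [7, 1]]
`print(b)` → prints [[4, 5, 89], [3, 9]]

Answer: [[4, 5, 89], [3, 9]]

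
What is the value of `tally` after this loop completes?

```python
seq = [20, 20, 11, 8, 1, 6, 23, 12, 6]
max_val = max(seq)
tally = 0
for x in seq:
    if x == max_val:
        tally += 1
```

Count of max value 23 in [20, 20, 11, 8, 1, 6, 23, 12, 6]
`tally` takes the values: 0 → 1

Answer: 1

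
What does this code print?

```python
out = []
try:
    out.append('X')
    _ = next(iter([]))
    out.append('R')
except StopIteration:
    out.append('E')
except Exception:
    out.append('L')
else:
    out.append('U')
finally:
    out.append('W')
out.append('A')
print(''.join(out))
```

Execution trace: 'X' (try body) → 'E' (except StopIteration) → 'W' (finally) → 'A' (after the try/except). Output: XEWA

Answer: XEWA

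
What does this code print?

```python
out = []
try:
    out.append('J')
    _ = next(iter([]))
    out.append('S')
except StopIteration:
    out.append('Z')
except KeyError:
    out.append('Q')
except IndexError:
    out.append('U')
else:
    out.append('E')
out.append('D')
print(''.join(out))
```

Execution trace: 'J' (try body) → 'Z' (except StopIteration) → 'D' (after the try/except). Output: JZD

Answer: JZD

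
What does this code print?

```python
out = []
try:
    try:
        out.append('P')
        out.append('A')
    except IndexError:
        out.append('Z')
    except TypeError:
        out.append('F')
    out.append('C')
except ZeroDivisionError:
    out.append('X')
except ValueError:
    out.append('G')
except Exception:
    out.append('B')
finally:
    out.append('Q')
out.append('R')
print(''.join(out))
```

Execution trace: 'P' (inner try body) → 'A' (inner try body, no exception) → 'C' (try body, no exception) → 'Q' (finally) → 'R' (after the try/except). Output: PACQR

Answer: PACQR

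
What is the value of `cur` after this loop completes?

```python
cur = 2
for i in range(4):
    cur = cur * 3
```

Multiply by 3, 4 times: 2 * 3^4 = 162
`cur` takes the values: 2 → 6 → 18 → 54 → 162

Answer: 162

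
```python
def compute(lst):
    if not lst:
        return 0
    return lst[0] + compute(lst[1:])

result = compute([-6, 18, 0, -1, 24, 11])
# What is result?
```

(-6) + 18 + 0 + (-1) + 24 + 11 + 0 = 46

Answer: 46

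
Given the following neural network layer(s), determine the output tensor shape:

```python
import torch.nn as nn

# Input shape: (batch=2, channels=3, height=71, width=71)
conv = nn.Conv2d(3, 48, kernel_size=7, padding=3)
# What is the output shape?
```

Input: (2, 3, 71, 71) -> Output: (2, 48, 71, 71)

Answer: (2, 48, 71, 71)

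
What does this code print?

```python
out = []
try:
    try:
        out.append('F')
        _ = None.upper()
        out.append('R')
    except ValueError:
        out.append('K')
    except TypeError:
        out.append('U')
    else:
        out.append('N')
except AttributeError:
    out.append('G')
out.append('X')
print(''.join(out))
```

Execution trace: 'F' (inner try body) → 'G' (outer except AttributeError) → 'X' (after the try/except). Output: FGX

Answer: FGX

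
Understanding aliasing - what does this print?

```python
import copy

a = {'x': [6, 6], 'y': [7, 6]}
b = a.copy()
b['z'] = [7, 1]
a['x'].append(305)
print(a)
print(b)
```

Key concept: shallow copy of dict with mutable values.
Step by step:
`a = {'x': [6, 6], 'y': [7, 6]}` → a = {'x': [6, 6], 'y': [7, 6]}
`b = a.copy()` → b = {'x': [6, 6], 'y': [7, 6]}
`b['z'] = [7, 1]` → b = {'x': [6, 6], 'y': [7, 6], 'z': [7, 1]}
`a['x'].append(305)` → a = {'x': [6, 6, 305], 'y': [7, 6]}; b = {'x': [6, 6, 305], 'y': [7, 6], 'z': [7, 1]}
`print(a)` → prints {'x': [6, 6, 305], 'y': [7, 6]}
`print(b)` → prints {'x': [6, 6, 305], 'y': [7, 6], 'z': [7, 1]}

Answer:
{'x': [6, 6, 305], 'y': [7, 6]}
{'x': [6, 6, 305], 'y': [7, 6], 'z': [7, 1]}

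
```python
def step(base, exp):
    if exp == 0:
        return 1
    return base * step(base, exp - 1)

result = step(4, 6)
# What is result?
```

step(4, 6) = 4 * 4 * 4 * 4 * 4 * 4 = 4096

Answer: 4096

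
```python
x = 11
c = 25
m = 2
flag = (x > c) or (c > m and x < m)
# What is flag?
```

Trace:
`x = 11` → x = 11
`c = 25` → c = 25
`m = 2` → m = 2
`flag = (x > c) or (c > m and x < m)` → flag = False
So flag = False

Answer: False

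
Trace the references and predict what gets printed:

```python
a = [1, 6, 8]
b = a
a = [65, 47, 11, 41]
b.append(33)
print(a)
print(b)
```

Key concept: rebinding vs mutation: a is rebound to a new list, b still points at the original.
Step by step:
`a = [1, 6, 8]` → a = [1, 6, 8]
`b = a` → b = [1, 6, 8] (same object as a)
`a = [65, 47, 11, 41]` → a = [65, 47, 11, 41]
`b.append(33)` → b = [1, 6, 8, 33]
`print(a)` → prints [65, 47, 11, 41]
`print(b)` → prints [1, 6, 8, 33]

Answer:
[65, 47, 11, 41]
[1, 6, 8, 33]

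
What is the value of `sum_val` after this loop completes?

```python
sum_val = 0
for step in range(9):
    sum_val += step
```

Sum of 0 to 8 = 36
`sum_val` takes the values: 0 → 1 → 3 → 6 → 10 → 15 → 21 → 28 → 36

Answer: 36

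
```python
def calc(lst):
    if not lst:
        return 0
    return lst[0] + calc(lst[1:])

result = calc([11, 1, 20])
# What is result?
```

11 + 1 + 20 + 0 = 32

Answer: 32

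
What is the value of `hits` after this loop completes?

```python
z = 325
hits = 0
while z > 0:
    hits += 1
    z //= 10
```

Count digits by repeated division by 10
`hits` takes the values: 0 → 1 → 2 → 3

Answer: 3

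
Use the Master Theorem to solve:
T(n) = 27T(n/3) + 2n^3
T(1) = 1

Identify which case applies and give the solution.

a=27, b=3, f(n)=2n^3. log_3(27) = 3. Since c=3 = 3, Case 2 applies: T(n) = Θ(n^log_b(a) · log n) = O(n^3 log n).

Answer: O(n^3 log n) - Case 2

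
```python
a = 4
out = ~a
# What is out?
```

Trace:
`a = 4` → a = 4
`out = ~a` → out = -5
So out = -5

Answer: -5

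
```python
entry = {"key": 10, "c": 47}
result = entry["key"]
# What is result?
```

Trace:
`entry = {"key": 10, "c": 47}` → entry = {'key': 10, 'c': 47}
`result = entry["key"]` → result = 10
So result = 10

Answer: 10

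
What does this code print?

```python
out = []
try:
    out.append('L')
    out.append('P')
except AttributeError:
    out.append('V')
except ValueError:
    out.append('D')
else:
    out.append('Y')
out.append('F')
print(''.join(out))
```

Execution trace: 'L' (try body) → 'P' (try body, no exception) → 'Y' (else) → 'F' (after the try/except). Output: LPYF

Answer: LPYF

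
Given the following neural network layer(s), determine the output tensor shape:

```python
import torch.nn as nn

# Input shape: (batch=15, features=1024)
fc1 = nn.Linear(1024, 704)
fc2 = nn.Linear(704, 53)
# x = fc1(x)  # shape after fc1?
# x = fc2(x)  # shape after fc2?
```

Input: (15, 1024) -> after fc1: (15, 704) -> Output: (15, 53)

Answer: (15, 53)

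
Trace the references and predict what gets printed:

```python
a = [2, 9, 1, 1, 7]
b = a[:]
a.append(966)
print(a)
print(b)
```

Key concept: slice [:] creates copy.
Step by step:
`a = [2, 9, 1, 1, 7]` → a = [2, 9, 1, 1, 7]
`b = a[:]` → b = [2, 9, 1, 1, 7]
`a.append(966)` → a = [2, 9, 1, 1, 7, 966]
`print(a)` → prints [2, 9, 1, 1, 7, 966]
`print(b)` → prints [2, 9, 1, 1, 7]

Answer:
[2, 9, 1, 1, 7, 966]
[2, 9, 1, 1, 7]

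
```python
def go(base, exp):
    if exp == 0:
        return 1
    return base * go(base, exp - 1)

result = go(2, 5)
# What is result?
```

go(2, 5) = 2 * 2 * 2 * 2 * 2 = 32

Answer: 32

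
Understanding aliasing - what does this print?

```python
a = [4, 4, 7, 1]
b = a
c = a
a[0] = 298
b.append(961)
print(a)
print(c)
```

Key concept: multiple aliases.
Step by step:
`a = [4, 4, 7, 1]` → a = [4, 4, 7, 1]
`b = a` → b = [4, 4, 7, 1] (same object as a)
`c = a` → c = [4, 4, 7, 1] (same object as a, b)
`a[0] = 298` → a = [298, 4, 7, 1] (same object as b, c); b = [298, 4, 7, 1] (same object as a, c); c = [298, 4, 7, 1] (same object as a, b)
`b.append(961)` → a = [298, 4, 7, 1, 961] (same object as b, c); b = [298, 4, 7, 1, 961] (same object as a, c); c = [298, 4, 7, 1, 961] (same object as a, b)
`print(a)` → prints [298, 4, 7, 1, 961]
`print(c)` → prints [298, 4, 7, 1, 961]

Answer:
[298, 4, 7, 1, 961]
[298, 4, 7, 1, 961]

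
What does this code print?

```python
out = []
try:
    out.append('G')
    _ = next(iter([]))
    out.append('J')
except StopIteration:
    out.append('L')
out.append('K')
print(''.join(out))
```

Execution trace: 'G' (try body) → 'L' (except StopIteration) → 'K' (after the try/except). Output: GLK

Answer: GLK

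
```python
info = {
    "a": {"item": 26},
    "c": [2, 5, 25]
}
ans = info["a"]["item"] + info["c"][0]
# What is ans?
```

Trace:
`info = { ...` → info = {'a': {'item': 26}, 'c': [2, 5, 25]}
`ans = info["a"]["item"] + info["c"][0]` → ans = 28
So ans = 28

Answer: 28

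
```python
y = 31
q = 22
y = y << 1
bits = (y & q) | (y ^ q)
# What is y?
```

Trace:
`y = 31` → y = 31
`q = 22` → q = 22
`y = y << 1` → y = 62
`bits = (y & q) | (y ^ q)` → bits = 62
So y = 62

Answer: 62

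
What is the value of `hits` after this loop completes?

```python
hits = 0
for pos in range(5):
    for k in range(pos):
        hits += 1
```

Triangle number: 0+1+2+...+4
`hits` takes the values: 0 → 1 → 2 → 3 → 4 → 5 → 6 → 7 → 8 → 9 → 10

Answer: 10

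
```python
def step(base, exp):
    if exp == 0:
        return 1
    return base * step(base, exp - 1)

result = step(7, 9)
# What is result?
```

step(7, 9) = 7 * 7 * 7 * 7 * 7 * 7 * 7 * 7 * 7 = 40353607

Answer: 40353607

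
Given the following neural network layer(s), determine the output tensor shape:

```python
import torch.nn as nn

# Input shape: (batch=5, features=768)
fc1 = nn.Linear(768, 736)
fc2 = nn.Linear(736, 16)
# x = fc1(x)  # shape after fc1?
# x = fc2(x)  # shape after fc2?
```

Input: (5, 768) -> after fc1: (5, 736) -> Output: (5, 16)

Answer: (5, 16)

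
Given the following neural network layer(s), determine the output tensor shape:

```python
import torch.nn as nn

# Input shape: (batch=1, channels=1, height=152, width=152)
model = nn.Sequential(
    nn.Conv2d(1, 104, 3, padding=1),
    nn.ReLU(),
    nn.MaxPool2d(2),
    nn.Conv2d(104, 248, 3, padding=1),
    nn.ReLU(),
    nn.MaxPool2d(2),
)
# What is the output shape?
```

Input: (1, 1, 152, 152) -> after first Conv2d: (1, 104, 152, 152) -> after first MaxPool2d: (1, 104, 76, 76) -> after second Conv2d: (1, 248, 76, 76) -> Output: (1, 248, 38, 38)

Answer: (1, 248, 38, 38)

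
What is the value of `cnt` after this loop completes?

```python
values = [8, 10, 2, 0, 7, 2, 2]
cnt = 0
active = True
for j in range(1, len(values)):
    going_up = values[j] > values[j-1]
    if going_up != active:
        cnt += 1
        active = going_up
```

Count direction changes in [8, 10, 2, 0, 7, 2, 2]
`cnt` takes the values: 0 → 1 → 2 → 3

Answer: 3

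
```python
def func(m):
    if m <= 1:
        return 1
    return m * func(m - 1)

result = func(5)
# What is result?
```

func(5) = 5 * 4 * 3 * 2 * 1 = 120

Answer: 120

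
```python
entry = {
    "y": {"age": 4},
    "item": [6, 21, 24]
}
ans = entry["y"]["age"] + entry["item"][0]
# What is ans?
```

Trace:
`entry = { ...` → entry = {'y': {'age': 4}, 'item': [6, 21, 24]}
`ans = entry["y"]["age"] + entry["item"][0]` → ans = 10
So ans = 10

Answer: 10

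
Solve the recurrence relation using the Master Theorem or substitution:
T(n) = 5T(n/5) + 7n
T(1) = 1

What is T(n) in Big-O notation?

By Master Theorem: a=5, b=5, f(n)=7n. Since log_5(5) = 1 and f(n) = Θ(n^1), Case 2 applies. T(n) = O(n log n).

Answer: O(n log n)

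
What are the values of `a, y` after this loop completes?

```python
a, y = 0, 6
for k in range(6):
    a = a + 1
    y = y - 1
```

a goes 0→6, y goes 6→0
`a, y` takes the values: (0, 6) → (1, 6) → (1, 5) → (2, 5) → (2, 4) → (3, 4) → (3, 3) → (4, 3) → (4, 2) → (5, 2) → (5, 1) → (6, 1) → (6, 0)

Answer: 6, 0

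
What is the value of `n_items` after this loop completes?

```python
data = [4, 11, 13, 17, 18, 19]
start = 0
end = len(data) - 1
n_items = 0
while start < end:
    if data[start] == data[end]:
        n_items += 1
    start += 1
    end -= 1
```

Count matching pairs from ends
`n_items` takes the values: 0

Answer: 0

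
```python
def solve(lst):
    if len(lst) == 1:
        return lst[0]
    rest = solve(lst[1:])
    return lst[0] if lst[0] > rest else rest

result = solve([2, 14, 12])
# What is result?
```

Recursive max over [2, 14, 12] = 14

Answer: 14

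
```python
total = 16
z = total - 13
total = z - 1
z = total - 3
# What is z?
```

Trace:
`total = 16` → total = 16
`z = total - 13` → z = 3
`total = z - 1` → total = 2
`z = total - 3` → z = -1
So z = -1

Answer: -1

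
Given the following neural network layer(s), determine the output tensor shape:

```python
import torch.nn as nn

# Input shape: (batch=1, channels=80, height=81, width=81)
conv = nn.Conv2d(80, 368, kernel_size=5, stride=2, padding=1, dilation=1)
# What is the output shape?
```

Input: (1, 80, 81, 81) -> Output: (1, 368, 40, 40)

Answer: (1, 368, 40, 40)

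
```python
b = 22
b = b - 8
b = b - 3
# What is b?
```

Trace:
`b = 22` → b = 22
`b = b - 8` → b = 14
`b = b - 3` → b = 11
So b = 11

Answer: 11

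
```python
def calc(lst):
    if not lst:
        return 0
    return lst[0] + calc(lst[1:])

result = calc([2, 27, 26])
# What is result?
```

2 + 27 + 26 + 0 = 55

Answer: 55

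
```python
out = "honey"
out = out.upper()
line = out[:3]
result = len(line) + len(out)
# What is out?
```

Trace:
`out = "honey"` → out = 'honey'
`out = out.upper()` → out = 'HONEY'
`line = out[:3]` → line = 'HON'
`result = len(line) + len(out)` → result = 8
So out = 'HONEY'

Answer: 'HONEY'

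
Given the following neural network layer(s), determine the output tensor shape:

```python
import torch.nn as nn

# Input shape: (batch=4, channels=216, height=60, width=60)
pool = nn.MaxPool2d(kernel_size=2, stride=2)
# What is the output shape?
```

Input: (4, 216, 60, 60) -> Output: (4, 216, 30, 30)

Answer: (4, 216, 30, 30)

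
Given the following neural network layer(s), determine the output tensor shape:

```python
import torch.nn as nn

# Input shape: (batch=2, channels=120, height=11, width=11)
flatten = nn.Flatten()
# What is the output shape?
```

Input: (2, 120, 11, 11) -> Output: (2, 14520)

Answer: (2, 14520)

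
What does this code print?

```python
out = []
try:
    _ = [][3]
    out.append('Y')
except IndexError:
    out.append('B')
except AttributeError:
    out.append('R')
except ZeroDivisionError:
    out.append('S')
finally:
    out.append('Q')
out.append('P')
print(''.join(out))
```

Execution trace: 'B' (except IndexError) → 'Q' (finally) → 'P' (after the try/except). Output: BQP

Answer: BQP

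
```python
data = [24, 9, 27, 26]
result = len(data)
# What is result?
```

Trace:
`data = [24, 9, 27, 26]` → data = [24, 9, 27, 26]
`result = len(data)` → result = 4
So result = 4

Answer: 4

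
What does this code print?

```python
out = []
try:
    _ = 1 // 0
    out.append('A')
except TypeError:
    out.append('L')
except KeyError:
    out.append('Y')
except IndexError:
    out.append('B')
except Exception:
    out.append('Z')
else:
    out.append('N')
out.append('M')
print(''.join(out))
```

Execution trace: 'Z' (except Exception) → 'M' (after the try/except). Output: ZM

Answer: ZM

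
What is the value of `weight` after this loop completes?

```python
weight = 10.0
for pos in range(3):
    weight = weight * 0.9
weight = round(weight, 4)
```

Exponential decay: 10.0 * 0.9^3
`weight` takes the values: 10.0 → 9.0 → 8.1 → 7.29

Answer: 7.29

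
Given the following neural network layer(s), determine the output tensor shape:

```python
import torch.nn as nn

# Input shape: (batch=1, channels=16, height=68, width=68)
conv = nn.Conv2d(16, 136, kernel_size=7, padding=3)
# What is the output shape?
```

Input: (1, 16, 68, 68) -> Output: (1, 136, 68, 68)

Answer: (1, 136, 68, 68)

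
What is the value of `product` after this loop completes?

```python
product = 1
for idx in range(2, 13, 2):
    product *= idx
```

Product of even numbers 2 to 12
`product` takes the values: 1 → 2 → 8 → 48 → 384 → 3840 → 46080

Answer: 46080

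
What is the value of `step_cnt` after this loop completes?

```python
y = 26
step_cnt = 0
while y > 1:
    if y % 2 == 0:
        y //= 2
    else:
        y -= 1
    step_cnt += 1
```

Steps to reduce 26 to 1
`step_cnt` takes the values: 0 → 1 → 2 → 3 → 4 → 5 → 6

Answer: 6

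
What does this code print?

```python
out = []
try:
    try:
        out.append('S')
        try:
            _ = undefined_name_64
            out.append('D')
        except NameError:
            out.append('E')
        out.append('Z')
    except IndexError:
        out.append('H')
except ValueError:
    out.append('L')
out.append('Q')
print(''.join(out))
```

Execution trace: 'S' (try body) → 'E' (inner except NameError) → 'Z' (try body, no exception) → 'Q' (after the try/except). Output: SEZQ

Answer: SEZQ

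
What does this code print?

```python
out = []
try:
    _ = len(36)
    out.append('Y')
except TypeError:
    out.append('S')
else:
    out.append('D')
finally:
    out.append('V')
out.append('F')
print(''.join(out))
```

Execution trace: 'S' (except TypeError) → 'V' (finally) → 'F' (after the try/except). Output: SVF

Answer: SVF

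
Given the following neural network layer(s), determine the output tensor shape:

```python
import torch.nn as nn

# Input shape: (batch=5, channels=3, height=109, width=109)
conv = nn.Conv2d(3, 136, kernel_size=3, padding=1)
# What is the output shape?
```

Input: (5, 3, 109, 109) -> Output: (5, 136, 109, 109)

Answer: (5, 136, 109, 109)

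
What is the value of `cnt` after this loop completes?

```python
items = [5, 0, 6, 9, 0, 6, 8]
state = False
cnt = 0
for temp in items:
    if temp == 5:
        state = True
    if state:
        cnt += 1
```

Count elements after first 5 in [5, 0, 6, 9, 0, 6, 8]
`cnt` takes the values: 0 → 1 → 2 → 3 → 4 → 5 → 6 → 7

Answer: 7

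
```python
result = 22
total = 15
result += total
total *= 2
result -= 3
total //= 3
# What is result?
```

Trace:
`result = 22` → result = 22
`total = 15` → total = 15
`result += total` → result = 37
`total *= 2` → total = 30
`result -= 3` → result = 34
`total //= 3` → total = 10
So result = 34

Answer: 34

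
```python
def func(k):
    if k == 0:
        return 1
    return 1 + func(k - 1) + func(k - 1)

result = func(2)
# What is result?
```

func(k) = 1 + 2·func(k-1), func(0)=1. Closed form: (1+1)·2^2 - 1 = 7.

Answer: 7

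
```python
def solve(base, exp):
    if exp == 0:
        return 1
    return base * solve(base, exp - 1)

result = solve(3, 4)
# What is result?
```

solve(3, 4) = 3 * 3 * 3 * 3 = 81

Answer: 81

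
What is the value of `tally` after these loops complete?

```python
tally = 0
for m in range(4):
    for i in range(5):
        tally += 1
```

4 * 5 = 20
`tally` takes the values: 0 → 1 → 2 → 3 → 4 → 5 → 6 → 7 → 8 → 9 → 10 → 11 → 12 → 13 → 14 → 15 → 16 → 17 → 18 → 19 → 20

Answer: 20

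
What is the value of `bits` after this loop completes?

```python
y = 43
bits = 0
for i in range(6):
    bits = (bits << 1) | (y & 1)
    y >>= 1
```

Reverse lowest 6 bits of 43
`bits` takes the values: 0 → 1 → 3 → 6 → 13 → 26 → 53

Answer: 53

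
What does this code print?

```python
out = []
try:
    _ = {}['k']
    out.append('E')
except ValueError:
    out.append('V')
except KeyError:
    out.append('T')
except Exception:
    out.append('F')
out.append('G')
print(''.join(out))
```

Execution trace: 'T' (except KeyError) → 'G' (after the try/except). Output: TG

Answer: TG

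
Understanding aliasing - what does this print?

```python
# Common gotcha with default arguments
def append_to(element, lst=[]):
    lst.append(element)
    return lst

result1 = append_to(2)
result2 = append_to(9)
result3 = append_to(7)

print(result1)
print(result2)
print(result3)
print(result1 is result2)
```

Key concept: mutable default argument gotcha.
Step by step:
`result1 = append_to(2)` → result1 = [2]
`result2 = append_to(9)` → result1 = [2, 9] (same object as result2); result2 = [2, 9] (same object as result1)
`result3 = append_to(7)` → result1 = [2, 9, 7] (same object as result2, result3); result2 = [2, 9, 7] (same object as result1, result3); result3 = [2, 9, 7] (same object as result1, result2)
`print(result1)` → prints [2, 9, 7]
`print(result2)` → prints [2, 9, 7]
`print(result3)` → prints [2, 9, 7]
`print(result1 is result2)` → prints True

Answer:
[2, 9, 7]
[2, 9, 7]
[2, 9, 7]
True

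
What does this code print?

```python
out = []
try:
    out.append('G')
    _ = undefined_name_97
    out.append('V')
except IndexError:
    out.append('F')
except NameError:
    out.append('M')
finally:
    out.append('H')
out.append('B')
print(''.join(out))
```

Execution trace: 'G' (try body) → 'M' (except NameError) → 'H' (finally) → 'B' (after the try/except). Output: GMHB

Answer: GMHB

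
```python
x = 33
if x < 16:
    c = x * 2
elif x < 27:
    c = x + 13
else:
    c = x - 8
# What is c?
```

Trace:
`x = 33` → x = 33
`if x < 16: ...` → x < 16 is False, x < 27 is False, take else branch → c = 25
So c = 25

Answer: 25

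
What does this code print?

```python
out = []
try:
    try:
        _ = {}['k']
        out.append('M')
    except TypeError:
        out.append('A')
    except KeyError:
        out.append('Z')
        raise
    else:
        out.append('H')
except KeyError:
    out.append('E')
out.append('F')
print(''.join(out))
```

Execution trace: 'Z' (except KeyError) → 'E' (outer except KeyError) → 'F' (after the try/except). Output: ZEF

Answer: ZEF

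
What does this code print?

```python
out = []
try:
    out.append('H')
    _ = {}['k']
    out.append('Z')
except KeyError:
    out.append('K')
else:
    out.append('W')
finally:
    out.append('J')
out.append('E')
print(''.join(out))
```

Execution trace: 'H' (try body) → 'K' (except KeyError) → 'J' (finally) → 'E' (after the try/except). Output: HKJE

Answer: HKJE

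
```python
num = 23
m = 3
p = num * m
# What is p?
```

Trace:
`num = 23` → num = 23
`m = 3` → m = 3
`p = num * m` → p = 69
So p = 69

Answer: 69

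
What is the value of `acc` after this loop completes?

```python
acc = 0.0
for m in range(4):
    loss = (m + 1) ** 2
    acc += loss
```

Sum of squared losses 1² + 2² + ... + 4²
`acc` takes the values: 0.0 → 1.0 → 5.0 → 14.0 → 30.0

Answer: 30.0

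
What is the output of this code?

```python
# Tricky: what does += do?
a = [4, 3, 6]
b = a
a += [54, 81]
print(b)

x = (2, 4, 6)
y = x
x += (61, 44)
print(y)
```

Key concept: += behavior differs for mutable vs immutable.
Step by step:
`a = [4, 3, 6]` → a = [4, 3, 6]
`b = a` → b = [4, 3, 6] (same object as a)
`a += [54, 81]` → a = [4, 3, 6, 54, 81] (same object as b); b = [4, 3, 6, 54, 81] (same object as a)
`print(b)` → prints [4, 3, 6, 54, 81]
`x = (2, 4, 6)` → x = (2, 4, 6)
`y = x` → y = (2, 4, 6)
`x += (61, 44)` → x = (2, 4, 6, 61, 44)
`print(y)` → prints (2, 4, 6)

Answer:
[4, 3, 6, 54, 81]
(2, 4, 6)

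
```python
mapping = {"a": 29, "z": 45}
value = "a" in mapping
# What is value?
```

Trace:
`mapping = {"a": 29, "z": 45}` → mapping = {'a': 29, 'z': 45}
`value = "a" in mapping` → value = True
So value = True

Answer: True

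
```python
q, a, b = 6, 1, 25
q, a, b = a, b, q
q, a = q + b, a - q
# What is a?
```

Trace:
`q, a, b = 6, 1, 25` → q = 6; a = 1; b = 25
`q, a, b = a, b, q` → q = 1; a = 25; b = 6
`q, a = q + b, a - q` → q = 7; a = 24
So a = 24

Answer: 24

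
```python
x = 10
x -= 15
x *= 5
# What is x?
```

Trace:
`x = 10` → x = 10
`x -= 15` → x = -5
`x *= 5` → x = -25
So x = -25

Answer: -25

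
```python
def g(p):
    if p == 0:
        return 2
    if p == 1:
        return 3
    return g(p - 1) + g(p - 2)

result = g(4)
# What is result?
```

Build up from base cases: g(0)=2, g(1)=3, g(2)=5, g(3)=8, g(4)=13

Answer: 13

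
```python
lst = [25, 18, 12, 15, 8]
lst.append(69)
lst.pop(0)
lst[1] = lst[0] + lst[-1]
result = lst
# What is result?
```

Trace:
`lst = [25, 18, 12, 15, 8]` → lst = [25, 18, 12, 15, 8]
`lst.append(69)` → lst = [25, 18, 12, 15, 8, 69]
`lst.pop(0)` → lst = [18, 12, 15, 8, 69]
`lst[1] = lst[0] + lst[-1]` → lst = [18, 87, 15, 8, 69]
`result = lst` → result = [18, 87, 15, 8, 69]
So result = [18, 87, 15, 8, 69]

Answer: [18, 87, 15, 8, 69]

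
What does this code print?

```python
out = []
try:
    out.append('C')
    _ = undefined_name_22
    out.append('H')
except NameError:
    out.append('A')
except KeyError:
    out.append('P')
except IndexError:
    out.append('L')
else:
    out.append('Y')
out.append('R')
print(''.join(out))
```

Execution trace: 'C' (try body) → 'A' (except NameError) → 'R' (after the try/except). Output: CAR

Answer: CAR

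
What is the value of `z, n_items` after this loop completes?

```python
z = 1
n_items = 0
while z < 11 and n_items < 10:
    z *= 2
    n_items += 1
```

Double until >= 11 or 10 iterations
`z, n_items` takes the values: (1, 0) → (2, 0) → (2, 1) → (4, 1) → (4, 2) → (8, 2) → (8, 3) → (16, 3) → (16, 4)

Answer: 16, 4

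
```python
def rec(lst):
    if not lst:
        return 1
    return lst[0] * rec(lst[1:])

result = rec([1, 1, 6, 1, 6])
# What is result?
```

Product over [1, 1, 6, 1, 6] = 1 * 1 * 6 * 1 * 6 = 36

Answer: 36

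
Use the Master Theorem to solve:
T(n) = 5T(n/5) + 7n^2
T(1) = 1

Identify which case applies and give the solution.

a=5, b=5, f(n)=7n^2. log_5(5) = 1. Since c=2 > 1 and the regularity condition holds (5(n/5)^2 = (5/5^2)n^2 with 5/5^2 < 1), Case 3 applies: T(n) = Θ(f(n)) = O(n^2).

Answer: O(n^2) - Case 3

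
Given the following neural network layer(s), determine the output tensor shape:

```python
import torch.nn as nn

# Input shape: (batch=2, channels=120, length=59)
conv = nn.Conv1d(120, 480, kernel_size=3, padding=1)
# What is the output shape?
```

Input: (2, 120, 59) -> Output: (2, 480, 59)

Answer: (2, 480, 59)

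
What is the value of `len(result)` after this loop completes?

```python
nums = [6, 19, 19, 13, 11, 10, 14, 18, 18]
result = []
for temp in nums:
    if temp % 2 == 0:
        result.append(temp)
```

Count even numbers in [6, 19, 19, 13, 11, 10, 14, 18, 18]
`result` takes the values: [] → [6] → [6, 10] → [6, 10, 14] → [6, 10, 14, 18] → [6, 10, 14, 18, 18]
So `len(result)` = 5

Answer: 5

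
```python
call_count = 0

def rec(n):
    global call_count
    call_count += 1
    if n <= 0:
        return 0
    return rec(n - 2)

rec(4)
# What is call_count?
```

Linear recursion stepping by 2: 3 calls from n=4 down to ≤0.

Answer: 3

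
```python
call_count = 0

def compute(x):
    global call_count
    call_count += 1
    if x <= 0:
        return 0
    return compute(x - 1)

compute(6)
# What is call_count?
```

Linear recursion stepping by 1: 7 calls from x=6 down to ≤0.

Answer: 7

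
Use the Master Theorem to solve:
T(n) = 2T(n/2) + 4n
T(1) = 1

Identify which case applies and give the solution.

a=2, b=2, f(n)=4n. log_2(2) = 1. Since c=1 = 1, Case 2 applies: T(n) = Θ(n^log_b(a) · log n) = O(n log n).

Answer: O(n log n) - Case 2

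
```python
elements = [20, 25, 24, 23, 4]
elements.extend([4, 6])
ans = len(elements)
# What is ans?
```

Trace:
`elements = [20, 25, 24, 23, 4]` → elements = [20, 25, 24, 23, 4]
`elements.extend([4, 6])` → elements = [20, 25, 24, 23, 4, 4, 6]
`ans = len(elements)` → ans = 7
So ans = 7

Answer: 7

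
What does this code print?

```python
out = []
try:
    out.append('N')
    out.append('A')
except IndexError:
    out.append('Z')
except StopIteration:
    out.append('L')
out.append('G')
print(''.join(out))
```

Execution trace: 'N' (try body) → 'A' (try body, no exception) → 'G' (after the try/except). Output: NAG

Answer: NAG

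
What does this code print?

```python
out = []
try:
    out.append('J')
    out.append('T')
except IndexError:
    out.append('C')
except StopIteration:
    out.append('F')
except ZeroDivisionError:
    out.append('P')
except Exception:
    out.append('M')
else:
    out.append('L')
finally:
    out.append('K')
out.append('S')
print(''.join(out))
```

Execution trace: 'J' (try body) → 'T' (try body, no exception) → 'L' (else) → 'K' (finally) → 'S' (after the try/except). Output: JTLKS

Answer: JTLKS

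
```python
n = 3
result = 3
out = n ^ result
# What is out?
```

Trace:
`n = 3` → n = 3
`result = 3` → result = 3
`out = n ^ result` → out = 0
So out = 0

Answer: 0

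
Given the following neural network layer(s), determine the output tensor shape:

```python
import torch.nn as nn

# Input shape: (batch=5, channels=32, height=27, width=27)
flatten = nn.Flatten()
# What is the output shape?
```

Input: (5, 32, 27, 27) -> Output: (5, 23328)

Answer: (5, 23328)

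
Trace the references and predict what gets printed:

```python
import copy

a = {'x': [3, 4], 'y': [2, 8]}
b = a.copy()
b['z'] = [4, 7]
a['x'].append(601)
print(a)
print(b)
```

Key concept: shallow copy of dict with mutable values.
Step by step:
`a = {'x': [3, 4], 'y': [2, 8]}` → a = {'x': [3, 4], 'y': [2, 8]}
`b = a.copy()` → b = {'x': [3, 4], 'y': [2, 8]}
`b['z'] = [4, 7]` → b = {'x': [3, 4], 'y': [2, 8], 'z': [4, 7]}
`a['x'].append(601)` → a = {'x': [3, 4, 601], 'y': [2, 8]}; b = {'x': [3, 4, 601], 'y': [2, 8], 'z': [4, 7]}
`print(a)` → prints {'x': [3, 4, 601], 'y': [2, 8]}
`print(b)` → prints {'x': [3, 4, 601], 'y': [2, 8], 'z': [4, 7]}

Answer:
{'x': [3, 4, 601], 'y': [2, 8]}
{'x': [3, 4, 601], 'y': [2, 8], 'z': [4, 7]}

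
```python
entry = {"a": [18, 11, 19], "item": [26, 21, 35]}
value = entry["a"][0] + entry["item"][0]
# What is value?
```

Trace:
`entry = {"a": [18, 11, 19], "item": [26, 21, 35]}` → entry = {'a': [18, 11, 19], 'item': [26, 21, 35]}
`value = entry["a"][0] + entry["item"][0]` → value = 44
So value = 44

Answer: 44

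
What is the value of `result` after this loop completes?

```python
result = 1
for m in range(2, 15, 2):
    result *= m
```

Product of even numbers 2 to 14
`result` takes the values: 1 → 2 → 8 → 48 → 384 → 3840 → 46080 → 645120

Answer: 645120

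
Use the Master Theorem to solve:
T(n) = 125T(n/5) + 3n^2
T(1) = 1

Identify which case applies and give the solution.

a=125, b=5, f(n)=3n^2. log_5(125) = 3. Since c=2 < 3, Case 1 applies: T(n) = Θ(n^log_b(a)) = O(n^3).

Answer: O(n^3) - Case 1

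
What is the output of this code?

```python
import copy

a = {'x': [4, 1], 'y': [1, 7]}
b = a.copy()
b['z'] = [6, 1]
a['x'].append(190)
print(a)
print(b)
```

Key concept: shallow copy of dict with mutable values.
Step by step:
`a = {'x': [4, 1], 'y': [1, 7]}` → a = {'x': [4, 1], 'y': [1, 7]}
`b = a.copy()` → b = {'x': [4, 1], 'y': [1, 7]}
`b['z'] = [6, 1]` → b = {'x': [4, 1], 'y': [1, 7], 'z': [6, 1]}
`a['x'].append(190)` → a = {'x': [4, 1, 190], 'y': [1, 7]}; b = {'x': [4, 1, 190], 'y': [1, 7], 'z': [6, 1]}
`print(a)` → prints {'x': [4, 1, 190], 'y': [1, 7]}
`print(b)` → prints {'x': [4, 1, 190], 'y': [1, 7], 'z': [6, 1]}

Answer:
{'x': [4, 1, 190], 'y': [1, 7]}
{'x': [4, 1, 190], 'y': [1, 7], 'z': [6, 1]}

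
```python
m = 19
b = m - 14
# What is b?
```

Trace:
`m = 19` → m = 19
`b = m - 14` → b = 5
So b = 5

Answer: 5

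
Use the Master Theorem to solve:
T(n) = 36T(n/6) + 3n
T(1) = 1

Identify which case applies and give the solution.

a=36, b=6, f(n)=3n. log_6(36) = 2. Since c=1 < 2, Case 1 applies: T(n) = Θ(n^log_b(a)) = O(n^2).

Answer: O(n^2) - Case 1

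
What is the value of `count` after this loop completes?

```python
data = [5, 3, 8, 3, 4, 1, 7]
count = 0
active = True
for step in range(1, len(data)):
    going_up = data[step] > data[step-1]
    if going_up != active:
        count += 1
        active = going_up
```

Count direction changes in [5, 3, 8, 3, 4, 1, 7]
`count` takes the values: 0 → 1 → 2 → 3 → 4 → 5 → 6

Answer: 6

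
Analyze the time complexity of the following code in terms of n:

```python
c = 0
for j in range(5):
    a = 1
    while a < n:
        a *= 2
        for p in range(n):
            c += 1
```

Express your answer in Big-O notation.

Each loop level contributes: 1 × log n × n. Multiplying the contributions gives O(n log n).

Answer: O(n log n)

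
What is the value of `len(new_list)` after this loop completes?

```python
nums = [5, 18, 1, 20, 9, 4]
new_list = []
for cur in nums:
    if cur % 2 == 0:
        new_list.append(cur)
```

Count even numbers in [5, 18, 1, 20, 9, 4]
`new_list` takes the values: [] → [18] → [18, 20] → [18, 20, 4]
So `len(new_list)` = 3

Answer: 3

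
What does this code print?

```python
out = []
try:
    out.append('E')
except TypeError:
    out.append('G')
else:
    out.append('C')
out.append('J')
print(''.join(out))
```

Execution trace: 'E' (try body, no exception) → 'C' (else) → 'J' (after the try/except). Output: ECJ

Answer: ECJ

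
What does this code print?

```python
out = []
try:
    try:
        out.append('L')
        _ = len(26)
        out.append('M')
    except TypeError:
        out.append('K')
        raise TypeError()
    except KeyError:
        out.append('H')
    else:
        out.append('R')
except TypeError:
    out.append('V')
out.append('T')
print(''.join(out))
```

Execution trace: 'L' (try body) → 'K' (except TypeError) → 'V' (outer except TypeError) → 'T' (after the try/except). Output: LKVT

Answer: LKVT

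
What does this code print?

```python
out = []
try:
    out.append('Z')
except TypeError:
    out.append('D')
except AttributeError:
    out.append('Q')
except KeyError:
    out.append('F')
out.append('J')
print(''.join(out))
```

Execution trace: 'Z' (try body, no exception) → 'J' (after the try/except). Output: ZJ

Answer: ZJ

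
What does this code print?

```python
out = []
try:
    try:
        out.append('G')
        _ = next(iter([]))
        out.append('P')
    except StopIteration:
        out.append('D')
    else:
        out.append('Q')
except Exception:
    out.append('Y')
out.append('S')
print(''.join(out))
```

Execution trace: 'G' (inner try body) → 'D' (inner except StopIteration) → 'S' (after the try/except). Output: GDS

Answer: GDS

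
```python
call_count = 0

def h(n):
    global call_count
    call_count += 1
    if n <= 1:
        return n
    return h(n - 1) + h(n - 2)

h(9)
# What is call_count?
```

Calls(n) = 1 + Calls(n-1) + Calls(n-2); Calls(0)=Calls(1)=1. For n=9 this gives 109.

Answer: 109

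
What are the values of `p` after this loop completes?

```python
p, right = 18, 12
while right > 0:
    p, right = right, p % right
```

GCD of 18 and 12
`p` takes the values: 18 → 12 → 6

Answer: 6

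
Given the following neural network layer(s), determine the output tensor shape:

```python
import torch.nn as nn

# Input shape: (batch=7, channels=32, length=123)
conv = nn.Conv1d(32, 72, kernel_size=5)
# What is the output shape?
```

Input: (7, 32, 123) -> Output: (7, 72, 119)

Answer: (7, 72, 119)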